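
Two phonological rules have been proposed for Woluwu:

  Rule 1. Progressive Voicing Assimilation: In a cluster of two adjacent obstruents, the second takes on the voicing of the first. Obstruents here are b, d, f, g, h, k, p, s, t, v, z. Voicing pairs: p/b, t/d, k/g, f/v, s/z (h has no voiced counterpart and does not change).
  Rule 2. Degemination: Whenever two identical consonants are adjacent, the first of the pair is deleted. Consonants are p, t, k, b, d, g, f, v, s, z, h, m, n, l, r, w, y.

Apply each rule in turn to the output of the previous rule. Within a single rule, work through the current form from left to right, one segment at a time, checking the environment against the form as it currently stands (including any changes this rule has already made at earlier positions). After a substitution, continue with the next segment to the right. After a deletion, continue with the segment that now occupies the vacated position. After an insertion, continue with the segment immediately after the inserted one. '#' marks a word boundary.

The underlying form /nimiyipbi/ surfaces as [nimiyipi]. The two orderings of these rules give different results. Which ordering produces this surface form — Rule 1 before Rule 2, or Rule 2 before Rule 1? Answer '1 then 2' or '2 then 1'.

1 then 2

Order 1 then 2:
  1 Progressive Voicing Assimilation: [nimiyipbi] → [nimiyippi]
  2 Degemination: [nimiyippi] → [nimiyipi]
  result: [nimiyipi]
Order 2 then 1:
  2 Degemination: no change — [nimiyipbi]
  1 Progressive Voicing Assimilation: [nimiyipbi] → [nimiyippi]
  result: [nimiyippi]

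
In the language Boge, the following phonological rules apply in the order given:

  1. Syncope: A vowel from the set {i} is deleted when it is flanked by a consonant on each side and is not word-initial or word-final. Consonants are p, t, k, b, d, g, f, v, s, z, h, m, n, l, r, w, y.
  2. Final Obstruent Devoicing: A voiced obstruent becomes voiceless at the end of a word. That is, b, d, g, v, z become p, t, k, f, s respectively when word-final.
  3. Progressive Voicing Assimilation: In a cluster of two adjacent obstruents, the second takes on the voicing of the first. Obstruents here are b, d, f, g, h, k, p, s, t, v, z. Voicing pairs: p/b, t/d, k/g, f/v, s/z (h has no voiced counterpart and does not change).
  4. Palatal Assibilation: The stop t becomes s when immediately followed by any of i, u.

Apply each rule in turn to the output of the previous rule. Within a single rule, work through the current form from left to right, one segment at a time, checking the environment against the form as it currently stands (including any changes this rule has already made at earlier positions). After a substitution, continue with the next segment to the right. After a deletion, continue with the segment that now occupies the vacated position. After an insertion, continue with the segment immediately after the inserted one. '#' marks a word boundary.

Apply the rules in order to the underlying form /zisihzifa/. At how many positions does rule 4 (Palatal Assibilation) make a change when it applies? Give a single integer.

1 Syncope: [zisihzifa] → [zshzfa]
2 Final Obstruent Devoicing: no change — [zshzfa]
3 Progressive Voicing Assimilation: [zshzfa] → [zzhsfa]
4 Palatal Assibilation: no change — [zzhsfa]
Rule 4 changed 0 position(s).

0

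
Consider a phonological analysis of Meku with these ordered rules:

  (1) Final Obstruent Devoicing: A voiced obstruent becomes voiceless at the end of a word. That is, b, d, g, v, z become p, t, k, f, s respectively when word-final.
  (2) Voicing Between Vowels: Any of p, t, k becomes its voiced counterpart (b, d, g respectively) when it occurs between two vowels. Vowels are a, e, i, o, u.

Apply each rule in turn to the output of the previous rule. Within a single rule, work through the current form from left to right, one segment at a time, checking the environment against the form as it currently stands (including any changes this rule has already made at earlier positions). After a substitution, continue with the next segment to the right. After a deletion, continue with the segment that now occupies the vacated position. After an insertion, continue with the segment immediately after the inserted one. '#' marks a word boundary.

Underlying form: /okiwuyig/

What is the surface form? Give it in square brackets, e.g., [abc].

(1) Final Obstruent Devoicing: [okiwuyig] → [okiwuyik]
(2) Voicing Between Vowels: [okiwuyik] → [ogiwuyik]

[ogiwuyik]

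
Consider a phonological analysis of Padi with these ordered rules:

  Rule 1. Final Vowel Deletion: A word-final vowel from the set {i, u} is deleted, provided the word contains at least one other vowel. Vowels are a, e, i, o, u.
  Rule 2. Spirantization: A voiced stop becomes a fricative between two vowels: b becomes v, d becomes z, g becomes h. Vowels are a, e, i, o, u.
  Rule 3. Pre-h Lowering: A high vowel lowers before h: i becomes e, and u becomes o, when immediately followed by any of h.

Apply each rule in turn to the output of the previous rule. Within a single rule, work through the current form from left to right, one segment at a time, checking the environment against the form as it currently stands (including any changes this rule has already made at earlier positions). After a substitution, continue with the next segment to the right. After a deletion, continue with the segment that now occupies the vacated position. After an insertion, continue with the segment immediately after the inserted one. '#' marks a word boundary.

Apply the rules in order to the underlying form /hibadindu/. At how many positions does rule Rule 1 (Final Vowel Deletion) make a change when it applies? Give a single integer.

1

Rule 1 Final Vowel Deletion: [hibadindu] → [hibadind]
Rule 2 Spirantization: [hibadind] → [hivazind]
Rule 3 Pre-h Lowering: no change — [hivazind]
Rule Rule 1 changed 1 position(s).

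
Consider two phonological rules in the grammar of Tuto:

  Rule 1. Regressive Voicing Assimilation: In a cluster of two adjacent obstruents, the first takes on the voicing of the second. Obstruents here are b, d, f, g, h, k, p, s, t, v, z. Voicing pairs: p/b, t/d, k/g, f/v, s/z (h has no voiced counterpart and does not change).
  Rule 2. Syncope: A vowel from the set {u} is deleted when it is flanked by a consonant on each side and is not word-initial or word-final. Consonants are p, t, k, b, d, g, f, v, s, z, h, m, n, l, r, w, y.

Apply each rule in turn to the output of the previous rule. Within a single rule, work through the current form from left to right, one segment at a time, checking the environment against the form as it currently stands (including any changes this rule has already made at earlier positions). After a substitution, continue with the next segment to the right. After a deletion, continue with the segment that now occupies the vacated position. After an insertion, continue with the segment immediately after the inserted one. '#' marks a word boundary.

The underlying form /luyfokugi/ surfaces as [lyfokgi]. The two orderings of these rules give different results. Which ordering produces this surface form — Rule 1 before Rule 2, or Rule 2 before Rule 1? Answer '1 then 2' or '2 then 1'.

Order 1 then 2:
  1 Regressive Voicing Assimilation: no change — [luyfokugi]
  2 Syncope: [luyfokugi] → [lyfokgi]
  result: [lyfokgi]
Order 2 then 1:
  2 Syncope: [luyfokugi] → [lyfokgi]
  1 Regressive Voicing Assimilation: [lyfokgi] → [lyfoggi]
  result: [lyfoggi]

1 then 2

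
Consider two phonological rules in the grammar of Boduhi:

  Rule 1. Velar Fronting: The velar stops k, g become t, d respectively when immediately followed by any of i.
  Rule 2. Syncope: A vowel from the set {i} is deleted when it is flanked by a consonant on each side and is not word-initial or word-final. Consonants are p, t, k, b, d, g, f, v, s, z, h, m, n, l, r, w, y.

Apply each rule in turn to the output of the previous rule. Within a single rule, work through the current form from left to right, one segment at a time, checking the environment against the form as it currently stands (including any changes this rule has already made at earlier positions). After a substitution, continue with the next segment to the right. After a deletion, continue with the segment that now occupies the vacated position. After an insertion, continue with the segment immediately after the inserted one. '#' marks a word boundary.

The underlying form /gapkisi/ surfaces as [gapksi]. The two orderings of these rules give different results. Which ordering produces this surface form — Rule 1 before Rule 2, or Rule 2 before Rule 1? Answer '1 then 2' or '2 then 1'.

Order 1 then 2:
  1 Velar Fronting: [gapkisi] → [gaptisi]
  2 Syncope: [gaptisi] → [gaptsi]
  result: [gaptsi]
Order 2 then 1:
  2 Syncope: [gapkisi] → [gapksi]
  1 Velar Fronting: no change — [gapksi]
  result: [gapksi]

2 then 1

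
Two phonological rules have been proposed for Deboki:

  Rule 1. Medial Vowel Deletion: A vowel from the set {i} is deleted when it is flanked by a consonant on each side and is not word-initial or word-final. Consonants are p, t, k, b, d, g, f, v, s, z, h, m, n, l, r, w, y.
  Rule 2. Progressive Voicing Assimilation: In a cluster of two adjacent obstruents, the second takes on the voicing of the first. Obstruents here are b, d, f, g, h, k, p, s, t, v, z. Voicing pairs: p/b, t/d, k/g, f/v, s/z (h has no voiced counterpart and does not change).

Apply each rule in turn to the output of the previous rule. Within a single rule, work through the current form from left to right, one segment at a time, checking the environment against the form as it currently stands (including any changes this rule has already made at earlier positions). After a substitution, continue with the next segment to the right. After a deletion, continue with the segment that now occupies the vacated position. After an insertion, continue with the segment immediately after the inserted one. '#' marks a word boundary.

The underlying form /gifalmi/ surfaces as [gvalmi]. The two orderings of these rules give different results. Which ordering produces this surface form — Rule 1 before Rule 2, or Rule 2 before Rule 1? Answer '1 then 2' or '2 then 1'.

Order 1 then 2:
  1 Medial Vowel Deletion: [gifalmi] → [gfalmi]
  2 Progressive Voicing Assimilation: [gfalmi] → [gvalmi]
  result: [gvalmi]
Order 2 then 1:
  2 Progressive Voicing Assimilation: no change — [gifalmi]
  1 Medial Vowel Deletion: [gifalmi] → [gfalmi]
  result: [gfalmi]

1 then 2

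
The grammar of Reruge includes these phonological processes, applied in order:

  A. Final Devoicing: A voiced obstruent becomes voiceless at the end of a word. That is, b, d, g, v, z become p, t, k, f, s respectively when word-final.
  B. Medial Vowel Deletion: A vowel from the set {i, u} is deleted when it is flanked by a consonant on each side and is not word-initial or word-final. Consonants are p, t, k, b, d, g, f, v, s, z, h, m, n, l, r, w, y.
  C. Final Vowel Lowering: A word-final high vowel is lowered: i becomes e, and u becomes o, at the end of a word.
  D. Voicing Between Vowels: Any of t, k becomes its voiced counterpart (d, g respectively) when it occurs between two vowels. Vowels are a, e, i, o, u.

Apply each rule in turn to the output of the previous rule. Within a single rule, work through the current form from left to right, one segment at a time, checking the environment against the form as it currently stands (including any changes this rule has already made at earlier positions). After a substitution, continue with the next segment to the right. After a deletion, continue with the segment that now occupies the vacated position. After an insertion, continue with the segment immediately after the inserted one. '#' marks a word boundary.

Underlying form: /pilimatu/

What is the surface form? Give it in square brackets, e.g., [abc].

[plmado]

A Final Devoicing: no change — [pilimatu]
B Medial Vowel Deletion: [pilimatu] → [plmatu]
C Final Vowel Lowering: [plmatu] → [plmato]
D Voicing Between Vowels: [plmato] → [plmado]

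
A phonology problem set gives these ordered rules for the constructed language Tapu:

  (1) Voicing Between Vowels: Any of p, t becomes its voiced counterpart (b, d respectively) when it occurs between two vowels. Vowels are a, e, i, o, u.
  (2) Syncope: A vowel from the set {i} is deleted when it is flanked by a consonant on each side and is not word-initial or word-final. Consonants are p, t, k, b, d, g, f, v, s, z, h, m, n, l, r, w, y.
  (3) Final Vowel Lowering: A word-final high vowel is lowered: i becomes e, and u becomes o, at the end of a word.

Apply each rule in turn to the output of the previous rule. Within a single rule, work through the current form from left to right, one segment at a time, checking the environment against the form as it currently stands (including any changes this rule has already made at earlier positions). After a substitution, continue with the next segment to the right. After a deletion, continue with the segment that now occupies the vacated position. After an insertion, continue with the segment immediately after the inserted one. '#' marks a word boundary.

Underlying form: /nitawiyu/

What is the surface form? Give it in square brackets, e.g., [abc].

(1) Voicing Between Vowels: [nitawiyu] → [nidawiyu]
(2) Syncope: [nidawiyu] → [ndawyu]
(3) Final Vowel Lowering: [ndawyu] → [ndawyo]

[ndawyo]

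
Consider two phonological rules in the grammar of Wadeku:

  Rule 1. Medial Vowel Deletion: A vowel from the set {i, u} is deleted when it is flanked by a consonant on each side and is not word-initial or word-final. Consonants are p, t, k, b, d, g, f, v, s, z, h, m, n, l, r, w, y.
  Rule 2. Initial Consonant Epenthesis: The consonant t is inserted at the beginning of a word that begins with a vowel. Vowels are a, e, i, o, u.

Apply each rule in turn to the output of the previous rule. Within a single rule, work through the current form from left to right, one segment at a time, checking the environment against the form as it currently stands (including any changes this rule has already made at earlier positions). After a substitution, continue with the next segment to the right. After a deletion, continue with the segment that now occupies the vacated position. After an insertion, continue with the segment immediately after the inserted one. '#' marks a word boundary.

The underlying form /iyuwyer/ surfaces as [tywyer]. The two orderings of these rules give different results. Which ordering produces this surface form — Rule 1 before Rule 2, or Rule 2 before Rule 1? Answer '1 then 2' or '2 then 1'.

Order 1 then 2:
  1 Medial Vowel Deletion: [iyuwyer] → [iywyer]
  2 Initial Consonant Epenthesis: [iywyer] → [tiywyer]
  result: [tiywyer]
Order 2 then 1:
  2 Initial Consonant Epenthesis: [iyuwyer] → [tiyuwyer]
  1 Medial Vowel Deletion: [tiyuwyer] → [tywyer]
  result: [tywyer]

2 then 1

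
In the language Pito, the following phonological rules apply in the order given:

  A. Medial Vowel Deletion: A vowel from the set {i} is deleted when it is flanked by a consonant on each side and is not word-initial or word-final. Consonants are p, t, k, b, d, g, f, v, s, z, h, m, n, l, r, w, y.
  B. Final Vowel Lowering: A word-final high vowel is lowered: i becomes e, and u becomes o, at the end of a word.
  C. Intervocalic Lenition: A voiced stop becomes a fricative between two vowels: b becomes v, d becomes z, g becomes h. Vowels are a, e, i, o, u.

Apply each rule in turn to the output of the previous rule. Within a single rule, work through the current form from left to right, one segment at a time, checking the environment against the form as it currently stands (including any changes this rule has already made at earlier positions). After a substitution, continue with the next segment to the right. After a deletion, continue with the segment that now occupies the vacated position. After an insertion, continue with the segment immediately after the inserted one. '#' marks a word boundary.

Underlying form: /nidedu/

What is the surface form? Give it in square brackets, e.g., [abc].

A Medial Vowel Deletion: [nidedu] → [ndedu]
B Final Vowel Lowering: [ndedu] → [ndedo]
C Intervocalic Lenition: [ndedo] → [ndezo]

[ndezo]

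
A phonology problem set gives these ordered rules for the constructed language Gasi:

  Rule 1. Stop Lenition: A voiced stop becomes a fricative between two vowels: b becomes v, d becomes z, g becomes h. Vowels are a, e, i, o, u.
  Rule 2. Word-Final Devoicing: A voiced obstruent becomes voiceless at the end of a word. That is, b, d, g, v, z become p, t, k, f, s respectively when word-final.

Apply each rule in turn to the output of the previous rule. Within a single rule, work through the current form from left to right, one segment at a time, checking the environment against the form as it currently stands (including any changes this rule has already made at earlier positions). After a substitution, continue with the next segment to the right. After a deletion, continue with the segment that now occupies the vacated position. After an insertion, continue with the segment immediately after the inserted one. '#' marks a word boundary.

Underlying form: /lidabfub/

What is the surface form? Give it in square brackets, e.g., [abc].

Rule 1 Stop Lenition: [lidabfub] → [lizabfub]
Rule 2 Word-Final Devoicing: [lizabfub] → [lizabfup]

[lizabfup]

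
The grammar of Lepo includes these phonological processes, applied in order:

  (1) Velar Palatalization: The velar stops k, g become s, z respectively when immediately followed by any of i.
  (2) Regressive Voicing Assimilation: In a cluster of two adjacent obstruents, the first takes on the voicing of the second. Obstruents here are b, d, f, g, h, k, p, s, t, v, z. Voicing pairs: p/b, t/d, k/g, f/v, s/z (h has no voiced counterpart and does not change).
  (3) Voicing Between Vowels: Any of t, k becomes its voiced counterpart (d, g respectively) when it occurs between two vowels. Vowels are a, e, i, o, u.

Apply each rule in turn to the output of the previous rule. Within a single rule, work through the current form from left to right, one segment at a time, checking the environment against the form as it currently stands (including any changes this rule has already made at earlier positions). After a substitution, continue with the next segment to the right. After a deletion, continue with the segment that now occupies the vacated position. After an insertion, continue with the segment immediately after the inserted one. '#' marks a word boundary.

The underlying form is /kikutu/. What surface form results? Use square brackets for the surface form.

[sigudu]

(1) Velar Palatalization: [kikutu] → [sikutu]
(2) Regressive Voicing Assimilation: no change — [sikutu]
(3) Voicing Between Vowels: [sikutu] → [sigudu]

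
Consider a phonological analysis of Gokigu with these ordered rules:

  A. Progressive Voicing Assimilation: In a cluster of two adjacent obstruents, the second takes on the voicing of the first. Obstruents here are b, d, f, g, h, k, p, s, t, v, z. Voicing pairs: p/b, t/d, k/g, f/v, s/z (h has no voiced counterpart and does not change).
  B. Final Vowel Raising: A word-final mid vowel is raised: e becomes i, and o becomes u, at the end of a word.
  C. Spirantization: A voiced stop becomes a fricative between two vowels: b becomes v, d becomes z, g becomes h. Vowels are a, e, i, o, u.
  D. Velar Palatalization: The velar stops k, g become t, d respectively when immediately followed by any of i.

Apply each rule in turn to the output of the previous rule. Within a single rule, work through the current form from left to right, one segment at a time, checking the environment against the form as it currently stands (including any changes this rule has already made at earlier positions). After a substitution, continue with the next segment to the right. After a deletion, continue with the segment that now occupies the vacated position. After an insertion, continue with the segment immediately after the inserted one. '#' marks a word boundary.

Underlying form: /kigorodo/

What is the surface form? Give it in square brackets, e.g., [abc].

A Progressive Voicing Assimilation: no change — [kigorodo]
B Final Vowel Raising: [kigorodo] → [kigorodu]
C Spirantization: [kigorodu] → [kihorozu]
D Velar Palatalization: [kihorozu] → [tihorozu]

[tihorozu]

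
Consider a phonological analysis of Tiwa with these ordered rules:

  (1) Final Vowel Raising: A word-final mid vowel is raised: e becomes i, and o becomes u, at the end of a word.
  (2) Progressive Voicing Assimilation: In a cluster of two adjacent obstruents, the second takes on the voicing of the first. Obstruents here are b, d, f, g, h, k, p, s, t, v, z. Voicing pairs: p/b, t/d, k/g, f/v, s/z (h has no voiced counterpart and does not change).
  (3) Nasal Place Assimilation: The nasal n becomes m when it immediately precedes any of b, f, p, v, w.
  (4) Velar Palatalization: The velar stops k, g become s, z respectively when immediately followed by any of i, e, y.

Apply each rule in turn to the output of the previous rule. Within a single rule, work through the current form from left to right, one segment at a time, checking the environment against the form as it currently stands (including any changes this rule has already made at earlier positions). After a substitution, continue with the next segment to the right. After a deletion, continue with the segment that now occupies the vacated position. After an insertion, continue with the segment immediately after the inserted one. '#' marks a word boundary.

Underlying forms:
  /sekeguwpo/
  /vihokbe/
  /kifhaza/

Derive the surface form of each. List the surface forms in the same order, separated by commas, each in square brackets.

/sekeguwpo/:
  (1) Final Vowel Raising: [sekeguwpo] → [sekeguwpu]
  (2) Progressive Voicing Assimilation: no change — [sekeguwpu]
  (3) Nasal Place Assimilation: no change — [sekeguwpu]
  (4) Velar Palatalization: [sekeguwpu] → [seseguwpu]
/vihokbe/:
  (1) Final Vowel Raising: [vihokbe] → [vihokbi]
  (2) Progressive Voicing Assimilation: [vihokbi] → [vihokpi]
  (3) Nasal Place Assimilation: no change — [vihokpi]
  (4) Velar Palatalization: no change — [vihokpi]
/kifhaza/:
  (1) Final Vowel Raising: no change — [kifhaza]
  (2) Progressive Voicing Assimilation: no change — [kifhaza]
  (3) Nasal Place Assimilation: no change — [kifhaza]
  (4) Velar Palatalization: [kifhaza] → [sifhaza]

[seseguwpu], [vihokpi], [sifhaza]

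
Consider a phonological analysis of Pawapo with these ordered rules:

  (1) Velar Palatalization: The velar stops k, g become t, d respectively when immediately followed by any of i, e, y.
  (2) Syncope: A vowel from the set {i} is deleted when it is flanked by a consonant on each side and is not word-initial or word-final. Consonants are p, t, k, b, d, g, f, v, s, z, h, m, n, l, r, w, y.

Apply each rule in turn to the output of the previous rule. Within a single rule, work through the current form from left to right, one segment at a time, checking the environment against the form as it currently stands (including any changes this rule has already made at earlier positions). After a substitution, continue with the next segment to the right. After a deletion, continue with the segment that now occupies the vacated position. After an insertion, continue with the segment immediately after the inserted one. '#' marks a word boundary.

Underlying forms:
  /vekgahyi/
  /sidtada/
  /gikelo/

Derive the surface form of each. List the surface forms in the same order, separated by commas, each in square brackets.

[vekgahyi], [sdtada], [dtelo]

/vekgahyi/:
  (1) Velar Palatalization: no change — [vekgahyi]
  (2) Syncope: no change — [vekgahyi]
/sidtada/:
  (1) Velar Palatalization: no change — [sidtada]
  (2) Syncope: [sidtada] → [sdtada]
/gikelo/:
  (1) Velar Palatalization: [gikelo] → [ditelo]
  (2) Syncope: [ditelo] → [dtelo]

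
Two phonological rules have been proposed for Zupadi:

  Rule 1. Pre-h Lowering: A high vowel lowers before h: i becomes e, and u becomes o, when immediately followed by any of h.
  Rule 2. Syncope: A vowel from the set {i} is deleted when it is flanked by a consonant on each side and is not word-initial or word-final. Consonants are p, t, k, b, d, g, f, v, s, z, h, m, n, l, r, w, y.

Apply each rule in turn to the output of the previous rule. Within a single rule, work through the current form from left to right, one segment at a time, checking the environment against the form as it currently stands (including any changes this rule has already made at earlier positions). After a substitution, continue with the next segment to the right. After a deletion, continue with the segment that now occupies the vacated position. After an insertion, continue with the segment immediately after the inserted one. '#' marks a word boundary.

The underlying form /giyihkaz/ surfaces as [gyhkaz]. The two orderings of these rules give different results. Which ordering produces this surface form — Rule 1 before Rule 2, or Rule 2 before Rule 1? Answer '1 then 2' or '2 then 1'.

2 then 1

Order 1 then 2:
  1 Pre-h Lowering: [giyihkaz] → [giyehkaz]
  2 Syncope: [giyehkaz] → [gyehkaz]
  result: [gyehkaz]
Order 2 then 1:
  2 Syncope: [giyihkaz] → [gyhkaz]
  1 Pre-h Lowering: no change — [gyhkaz]
  result: [gyhkaz]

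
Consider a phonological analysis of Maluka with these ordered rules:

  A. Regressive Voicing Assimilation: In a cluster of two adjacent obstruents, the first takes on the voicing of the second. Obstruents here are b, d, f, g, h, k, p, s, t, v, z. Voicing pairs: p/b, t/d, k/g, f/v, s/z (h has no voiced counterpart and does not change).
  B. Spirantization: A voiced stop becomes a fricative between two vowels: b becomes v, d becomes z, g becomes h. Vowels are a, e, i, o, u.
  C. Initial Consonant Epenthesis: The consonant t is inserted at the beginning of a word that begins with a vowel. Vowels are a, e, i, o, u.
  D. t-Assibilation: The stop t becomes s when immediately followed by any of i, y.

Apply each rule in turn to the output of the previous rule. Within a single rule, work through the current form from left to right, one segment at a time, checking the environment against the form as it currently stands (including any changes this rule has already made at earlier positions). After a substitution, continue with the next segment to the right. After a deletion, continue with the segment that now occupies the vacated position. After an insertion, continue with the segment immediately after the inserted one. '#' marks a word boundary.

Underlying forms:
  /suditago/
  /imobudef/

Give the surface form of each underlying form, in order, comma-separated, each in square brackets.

/suditago/:
  A Regressive Voicing Assimilation: no change — [suditago]
  B Spirantization: [suditago] → [suzitaho]
  C Initial Consonant Epenthesis: no change — [suzitaho]
  D t-Assibilation: no change — [suzitaho]
/imobudef/:
  A Regressive Voicing Assimilation: no change — [imobudef]
  B Spirantization: [imobudef] → [imovuzef]
  C Initial Consonant Epenthesis: [imovuzef] → [timovuzef]
  D t-Assibilation: [timovuzef] → [simovuzef]

[suzitaho], [simovuzef]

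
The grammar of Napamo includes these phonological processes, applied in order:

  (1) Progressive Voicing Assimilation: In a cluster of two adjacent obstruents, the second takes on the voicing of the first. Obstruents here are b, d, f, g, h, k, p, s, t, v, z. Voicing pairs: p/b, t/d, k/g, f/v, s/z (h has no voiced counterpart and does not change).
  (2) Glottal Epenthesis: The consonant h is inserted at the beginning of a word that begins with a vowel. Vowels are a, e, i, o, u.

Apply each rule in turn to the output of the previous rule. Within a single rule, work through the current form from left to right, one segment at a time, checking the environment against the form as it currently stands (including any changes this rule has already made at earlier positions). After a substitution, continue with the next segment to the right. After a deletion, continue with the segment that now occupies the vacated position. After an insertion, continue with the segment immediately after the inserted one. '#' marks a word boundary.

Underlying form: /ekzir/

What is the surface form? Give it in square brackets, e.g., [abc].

(1) Progressive Voicing Assimilation: [ekzir] → [eksir]
(2) Glottal Epenthesis: [eksir] → [heksir]

[heksir]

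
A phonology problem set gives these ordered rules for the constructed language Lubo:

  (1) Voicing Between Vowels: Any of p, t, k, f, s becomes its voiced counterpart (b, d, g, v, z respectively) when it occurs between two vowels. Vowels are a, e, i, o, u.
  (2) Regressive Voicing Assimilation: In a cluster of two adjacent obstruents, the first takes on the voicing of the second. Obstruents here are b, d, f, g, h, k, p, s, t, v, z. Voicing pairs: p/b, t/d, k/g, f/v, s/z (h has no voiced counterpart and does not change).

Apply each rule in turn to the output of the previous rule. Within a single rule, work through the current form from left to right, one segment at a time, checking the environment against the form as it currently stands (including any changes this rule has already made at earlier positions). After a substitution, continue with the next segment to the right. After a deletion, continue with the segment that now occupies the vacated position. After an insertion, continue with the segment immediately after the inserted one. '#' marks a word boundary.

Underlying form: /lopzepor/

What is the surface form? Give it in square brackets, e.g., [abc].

[lobzebor]

(1) Voicing Between Vowels: [lopzepor] → [lopzebor]
(2) Regressive Voicing Assimilation: [lopzebor] → [lobzebor]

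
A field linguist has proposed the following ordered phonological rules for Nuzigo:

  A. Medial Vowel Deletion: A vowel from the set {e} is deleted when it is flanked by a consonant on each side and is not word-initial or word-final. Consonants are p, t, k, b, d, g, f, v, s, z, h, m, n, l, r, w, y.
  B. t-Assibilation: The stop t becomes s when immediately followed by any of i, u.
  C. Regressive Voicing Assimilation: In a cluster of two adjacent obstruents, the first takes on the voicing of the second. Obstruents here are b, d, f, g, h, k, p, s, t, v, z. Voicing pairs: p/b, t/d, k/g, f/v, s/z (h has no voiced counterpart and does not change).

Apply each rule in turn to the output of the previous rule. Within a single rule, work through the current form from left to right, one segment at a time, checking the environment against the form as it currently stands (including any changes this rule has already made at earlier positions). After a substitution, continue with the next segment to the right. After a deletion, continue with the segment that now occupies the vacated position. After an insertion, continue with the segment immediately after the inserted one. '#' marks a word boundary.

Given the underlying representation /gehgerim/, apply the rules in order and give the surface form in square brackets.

A Medial Vowel Deletion: [gehgerim] → [ghgrim]
B t-Assibilation: no change — [ghgrim]
C Regressive Voicing Assimilation: [ghgrim] → [khgrim]

[khgrim]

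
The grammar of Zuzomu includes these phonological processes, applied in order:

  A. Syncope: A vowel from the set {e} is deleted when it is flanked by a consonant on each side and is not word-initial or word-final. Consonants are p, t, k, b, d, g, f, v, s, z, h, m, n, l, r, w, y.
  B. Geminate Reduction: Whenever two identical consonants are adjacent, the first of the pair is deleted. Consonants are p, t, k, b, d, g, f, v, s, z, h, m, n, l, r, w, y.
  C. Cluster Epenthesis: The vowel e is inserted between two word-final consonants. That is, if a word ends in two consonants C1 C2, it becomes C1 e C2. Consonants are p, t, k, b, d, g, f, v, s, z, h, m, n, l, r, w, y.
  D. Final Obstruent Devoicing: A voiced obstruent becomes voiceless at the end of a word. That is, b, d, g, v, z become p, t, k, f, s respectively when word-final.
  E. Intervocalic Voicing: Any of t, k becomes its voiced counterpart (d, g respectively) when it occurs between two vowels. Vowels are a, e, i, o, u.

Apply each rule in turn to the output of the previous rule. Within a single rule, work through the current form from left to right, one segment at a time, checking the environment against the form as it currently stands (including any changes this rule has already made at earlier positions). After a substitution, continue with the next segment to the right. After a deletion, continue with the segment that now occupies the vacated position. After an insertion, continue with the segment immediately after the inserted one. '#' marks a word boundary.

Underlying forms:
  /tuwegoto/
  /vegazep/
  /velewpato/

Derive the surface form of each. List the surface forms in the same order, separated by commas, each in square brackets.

/tuwegoto/:
  A Syncope: [tuwegoto] → [tuwgoto]
  B Geminate Reduction: no change — [tuwgoto]
  C Cluster Epenthesis: no change — [tuwgoto]
  D Final Obstruent Devoicing: no change — [tuwgoto]
  E Intervocalic Voicing: [tuwgoto] → [tuwgodo]
/vegazep/:
  A Syncope: [vegazep] → [vgazp]
  B Geminate Reduction: no change — [vgazp]
  C Cluster Epenthesis: [vgazp] → [vgazep]
  D Final Obstruent Devoicing: no change — [vgazep]
  E Intervocalic Voicing: no change — [vgazep]
/velewpato/:
  A Syncope: [velewpato] → [vlwpato]
  B Geminate Reduction: no change — [vlwpato]
  C Cluster Epenthesis: no change — [vlwpato]
  D Final Obstruent Devoicing: no change — [vlwpato]
  E Intervocalic Voicing: [vlwpato] → [vlwpado]

[tuwgodo], [vgazep], [vlwpado]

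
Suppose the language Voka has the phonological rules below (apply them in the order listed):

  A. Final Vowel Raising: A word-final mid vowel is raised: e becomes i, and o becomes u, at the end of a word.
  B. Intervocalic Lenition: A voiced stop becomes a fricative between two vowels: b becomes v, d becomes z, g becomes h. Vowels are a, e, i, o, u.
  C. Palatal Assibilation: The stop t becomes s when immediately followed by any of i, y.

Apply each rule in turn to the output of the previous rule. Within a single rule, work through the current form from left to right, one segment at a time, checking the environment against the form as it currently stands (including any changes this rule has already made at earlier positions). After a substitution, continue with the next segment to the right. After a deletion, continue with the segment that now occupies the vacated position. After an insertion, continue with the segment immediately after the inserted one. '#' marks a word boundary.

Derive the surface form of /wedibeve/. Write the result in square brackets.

A Final Vowel Raising: [wedibeve] → [wedibevi]
B Intervocalic Lenition: [wedibevi] → [wezivevi]
C Palatal Assibilation: no change — [wezivevi]

[wezivevi]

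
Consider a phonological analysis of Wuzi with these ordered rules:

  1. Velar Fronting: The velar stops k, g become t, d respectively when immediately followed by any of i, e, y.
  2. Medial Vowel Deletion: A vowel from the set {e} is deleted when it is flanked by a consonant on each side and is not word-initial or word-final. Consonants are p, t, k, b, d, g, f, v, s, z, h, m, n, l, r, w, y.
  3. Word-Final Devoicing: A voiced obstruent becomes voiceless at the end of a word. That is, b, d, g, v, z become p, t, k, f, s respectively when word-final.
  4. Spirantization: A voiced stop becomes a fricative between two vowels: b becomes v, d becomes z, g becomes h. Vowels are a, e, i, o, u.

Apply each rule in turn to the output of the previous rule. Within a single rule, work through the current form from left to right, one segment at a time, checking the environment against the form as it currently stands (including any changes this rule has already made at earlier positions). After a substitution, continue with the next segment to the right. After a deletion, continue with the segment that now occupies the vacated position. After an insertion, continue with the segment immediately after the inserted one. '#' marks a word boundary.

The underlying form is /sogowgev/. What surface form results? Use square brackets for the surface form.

1 Velar Fronting: [sogowgev] → [sogowdev]
2 Medial Vowel Deletion: [sogowdev] → [sogowdv]
3 Word-Final Devoicing: [sogowdv] → [sogowdf]
4 Spirantization: [sogowdf] → [sohowdf]

[sohowdf]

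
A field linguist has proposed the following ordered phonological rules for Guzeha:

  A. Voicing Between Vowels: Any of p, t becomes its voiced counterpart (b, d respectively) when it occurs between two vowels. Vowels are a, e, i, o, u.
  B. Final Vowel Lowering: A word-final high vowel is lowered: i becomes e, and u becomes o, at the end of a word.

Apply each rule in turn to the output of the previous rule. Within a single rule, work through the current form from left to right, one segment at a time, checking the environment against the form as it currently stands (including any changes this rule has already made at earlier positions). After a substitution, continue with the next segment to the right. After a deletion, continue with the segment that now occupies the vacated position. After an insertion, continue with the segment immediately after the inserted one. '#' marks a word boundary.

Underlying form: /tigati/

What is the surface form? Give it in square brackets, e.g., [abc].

A Voicing Between Vowels: [tigati] → [tigadi]
B Final Vowel Lowering: [tigadi] → [tigade]

[tigade]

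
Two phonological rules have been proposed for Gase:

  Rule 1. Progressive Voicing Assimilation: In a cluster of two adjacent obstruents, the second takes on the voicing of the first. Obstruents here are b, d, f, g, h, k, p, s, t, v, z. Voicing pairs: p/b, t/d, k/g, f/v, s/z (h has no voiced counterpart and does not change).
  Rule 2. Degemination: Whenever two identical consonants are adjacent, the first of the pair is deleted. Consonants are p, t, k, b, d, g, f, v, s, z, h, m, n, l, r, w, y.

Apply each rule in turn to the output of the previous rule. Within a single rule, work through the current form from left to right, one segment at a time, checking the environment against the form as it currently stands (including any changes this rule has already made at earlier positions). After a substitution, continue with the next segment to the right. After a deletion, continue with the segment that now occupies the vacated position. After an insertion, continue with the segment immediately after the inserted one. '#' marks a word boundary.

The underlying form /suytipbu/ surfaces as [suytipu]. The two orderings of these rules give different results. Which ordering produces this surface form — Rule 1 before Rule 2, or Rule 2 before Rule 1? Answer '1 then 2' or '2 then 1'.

1 then 2

Order 1 then 2:
  1 Progressive Voicing Assimilation: [suytipbu] → [suytippu]
  2 Degemination: [suytippu] → [suytipu]
  result: [suytipu]
Order 2 then 1:
  2 Degemination: no change — [suytipbu]
  1 Progressive Voicing Assimilation: [suytipbu] → [suytippu]
  result: [suytippu]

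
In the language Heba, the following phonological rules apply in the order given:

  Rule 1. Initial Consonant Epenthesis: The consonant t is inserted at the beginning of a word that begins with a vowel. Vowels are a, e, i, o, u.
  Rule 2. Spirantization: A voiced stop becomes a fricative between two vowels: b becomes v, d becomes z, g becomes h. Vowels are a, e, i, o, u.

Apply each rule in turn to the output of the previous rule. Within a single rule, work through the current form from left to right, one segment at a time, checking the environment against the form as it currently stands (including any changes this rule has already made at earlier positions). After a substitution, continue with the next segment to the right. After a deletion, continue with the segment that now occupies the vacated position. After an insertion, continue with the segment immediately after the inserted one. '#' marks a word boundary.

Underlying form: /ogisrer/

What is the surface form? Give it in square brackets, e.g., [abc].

[tohisrer]

Rule 1 Initial Consonant Epenthesis: [ogisrer] → [togisrer]
Rule 2 Spirantization: [togisrer] → [tohisrer]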